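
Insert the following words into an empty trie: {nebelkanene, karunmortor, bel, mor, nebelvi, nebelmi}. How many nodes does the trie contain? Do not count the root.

32

Trace insertions, counting only characters that open a new branch:
  "nebelkanene" → 11 new (n, e, b, e, l, k, a, n, e, n, e)
  "karunmortor" → 11 new (k, a, r, u, n, m, o, r, t, o, r)
  "bel" → 3 new (b, e, l)
  "mor" → 3 new (m, o, r)
  "nebelvi" → prefix "nebel" already present; 2 new (v, i)
  "nebelmi" → prefix "nebel" already present; 2 new (m, i)
Total nodes = 11 + 11 + 3 + 3 + 2 + 2 = 32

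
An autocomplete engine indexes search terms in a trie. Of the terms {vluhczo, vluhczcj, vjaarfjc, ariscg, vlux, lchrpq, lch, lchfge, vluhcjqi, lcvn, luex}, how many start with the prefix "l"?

5

Filter for entries beginning with "l":
Words under "l": lch, lchfge, lchrpq, lcvn, luex
Count: 5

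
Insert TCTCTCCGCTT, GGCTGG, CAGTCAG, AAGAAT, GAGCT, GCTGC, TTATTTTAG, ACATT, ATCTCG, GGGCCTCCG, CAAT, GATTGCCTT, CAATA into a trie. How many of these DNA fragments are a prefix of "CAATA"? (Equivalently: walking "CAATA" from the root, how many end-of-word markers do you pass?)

2

Traverse "CAATA" character by character; count nodes along the way that are marked as word ends.
Prefixes of the query that are stored words: "CAAT", "CAATA"
Count: 2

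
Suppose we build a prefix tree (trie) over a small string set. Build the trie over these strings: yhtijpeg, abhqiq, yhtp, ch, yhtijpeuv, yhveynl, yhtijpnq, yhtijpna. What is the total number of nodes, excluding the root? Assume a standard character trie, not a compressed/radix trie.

Count nodes per top-level branch (shared prefixes stored once):
  'a'-branch (abhqiq): 6 nodes
  'c'-branch (ch): 2 nodes
  'y'-branch (yhtijpeg, yhtijpeuv, yhtijpna, yhtijpnq, yhtp, yhveynl): 19 nodes
Sum: 27

27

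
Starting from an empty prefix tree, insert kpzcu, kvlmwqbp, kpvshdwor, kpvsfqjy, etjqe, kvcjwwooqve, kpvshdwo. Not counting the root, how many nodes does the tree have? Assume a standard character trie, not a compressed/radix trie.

Trie structure (* marks end of a word):
(root)
├─ e
│  └─ t
│     └─ j
│        └─ q
│           └─ e *
└─ k
   ├─ p
   │  ├─ v
   │  │  └─ s
   │  │     ├─ f
   │  │     │  └─ q
   │  │     │     └─ j
   │  │     │        └─ y *
   │  │     └─ h
   │  │        └─ d
   │  │           └─ w
   │  │              └─ o *
   │  │                 └─ r *
   │  └─ z
   │     └─ c
   │        └─ u *
   └─ v
      ├─ c
      │  └─ j
      │     └─ w
      │        └─ w
      │           └─ o
      │              └─ o
      │                 └─ q
      │                    └─ v
      │                       └─ e *
      └─ l
         └─ m
            └─ w
               └─ q
                  └─ b
                     └─ p *
Counting every labelled node above: 37.

37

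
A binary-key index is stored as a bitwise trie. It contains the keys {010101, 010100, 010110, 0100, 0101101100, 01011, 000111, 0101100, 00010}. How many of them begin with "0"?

Filter for entries beginning with "0":
Words under "0": 00010, 000111, 0100, 010100, 010101, 01011, 010110, 0101100, 0101101100
Count: 9

9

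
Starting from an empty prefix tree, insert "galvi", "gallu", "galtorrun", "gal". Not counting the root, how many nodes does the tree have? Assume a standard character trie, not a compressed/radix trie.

Trace insertions, counting only characters that open a new branch:
  "galvi" → 5 new (g, a, l, v, i)
  "gallu" → prefix "gal" already present; 2 new (l, u)
  "galtorrun" → prefix "gal" already present; 6 new (t, o, r, r, u, n)
  "gal" → prefix "gal" already present; 0 new (none)
Total nodes = 5 + 2 + 6 + 0 = 13

13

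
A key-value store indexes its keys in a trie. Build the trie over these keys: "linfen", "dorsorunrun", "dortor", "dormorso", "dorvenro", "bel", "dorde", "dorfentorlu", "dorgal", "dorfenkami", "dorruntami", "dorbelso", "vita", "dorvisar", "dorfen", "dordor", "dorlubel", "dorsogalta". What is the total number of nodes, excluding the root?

For each word, the new-node count is its length minus the longest prefix already in the trie:
  "linfen" → 6 new (l, i, n, f, e, n)
  "dorsorunrun" → 11 new (d, o, r, s, o, r, u, n, r, u, n)
  "dortor" → prefix "dor" already present; 3 new (t, o, r)
  "dormorso" → prefix "dor" already present; 5 new (m, o, r, s, o)
  "dorvenro" → prefix "dor" already present; 5 new (v, e, n, r, o)
  "bel" → 3 new (b, e, l)
  "dorde" → prefix "dor" already present; 2 new (d, e)
  "dorfentorlu" → prefix "dor" already present; 8 new (f, e, n, t, o, r, l, u)
  "dorgal" → prefix "dor" already present; 3 new (g, a, l)
  "dorfenkami" → prefix "dorfen" already present; 4 new (k, a, m, i)
  "dorruntami" → prefix "dor" already present; 7 new (r, u, n, t, a, m, i)
  "dorbelso" → prefix "dor" already present; 5 new (b, e, l, s, o)
  "vita" → 4 new (v, i, t, a)
  "dorvisar" → prefix "dorv" already present; 4 new (i, s, a, r)
  "dorfen" → prefix "dorfen" already present; 0 new (none)
  "dordor" → prefix "dord" already present; 2 new (o, r)
  "dorlubel" → prefix "dor" already present; 5 new (l, u, b, e, l)
  "dorsogalta" → prefix "dorso" already present; 5 new (g, a, l, t, a)
Total nodes = 6 + 11 + 3 + 5 + 5 + 3 + 2 + 8 + 3 + 4 + 7 + 5 + 4 + 4 + 0 + 2 + 5 + 5 = 82

82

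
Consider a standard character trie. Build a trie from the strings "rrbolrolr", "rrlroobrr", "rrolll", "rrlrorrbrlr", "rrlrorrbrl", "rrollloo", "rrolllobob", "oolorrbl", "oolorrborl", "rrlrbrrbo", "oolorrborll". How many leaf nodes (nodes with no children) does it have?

8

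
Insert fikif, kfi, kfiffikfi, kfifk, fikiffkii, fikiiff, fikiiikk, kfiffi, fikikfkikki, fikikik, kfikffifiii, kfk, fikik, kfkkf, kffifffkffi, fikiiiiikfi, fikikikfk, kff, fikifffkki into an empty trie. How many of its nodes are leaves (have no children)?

A leaf is a node with no children — equivalently, the end of a word that is not a proper prefix of any other stored word.
Those words: "fikifffkki", "fikiffkii", "fikiiff", "fikiiiiikfi", "fikiiikk", "fikikfkikki", "fikikikfk", "kffifffkffi", "kfiffikfi", "kfifk", "kfikffifiii", "kfkkf"
Leaf count: 12

12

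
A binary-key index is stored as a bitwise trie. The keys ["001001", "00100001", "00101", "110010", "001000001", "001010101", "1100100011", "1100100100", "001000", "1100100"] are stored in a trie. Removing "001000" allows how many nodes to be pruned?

0

Walk "001000" from the leaf back toward the root, removing each node that no remaining word uses.
Every node on "001000" is still needed (e.g. by "00100001"), so nothing is freed.
Nodes removed: 0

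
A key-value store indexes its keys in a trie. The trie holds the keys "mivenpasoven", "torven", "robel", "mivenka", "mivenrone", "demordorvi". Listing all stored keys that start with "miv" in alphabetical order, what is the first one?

mivenka

Words with prefix "miv", in lexicographic order: "mivenka", "mivenpasoven", "mivenrone"
The 1st is mivenka.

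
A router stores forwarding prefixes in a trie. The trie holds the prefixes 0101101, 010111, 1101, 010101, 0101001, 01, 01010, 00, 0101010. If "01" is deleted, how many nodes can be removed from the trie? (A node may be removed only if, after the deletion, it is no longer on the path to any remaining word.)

Walk "01" from the leaf back toward the root, removing each node that no remaining word uses.
Every node on "01" is still needed (e.g. by "0101101"), so nothing is freed.
Nodes removed: 0

0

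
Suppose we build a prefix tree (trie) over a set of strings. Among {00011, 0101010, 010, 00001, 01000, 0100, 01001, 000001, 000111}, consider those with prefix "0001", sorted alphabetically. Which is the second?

Filter for "0001…" and sort: "00011", "000111"
The 2nd is 000111.

000111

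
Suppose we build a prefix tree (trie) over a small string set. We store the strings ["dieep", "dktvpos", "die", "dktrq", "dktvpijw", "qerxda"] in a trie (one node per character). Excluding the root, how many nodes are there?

22

Trie structure (* marks end of a word):
(root)
├─ d
│  ├─ i
│  │  └─ e *
│  │     └─ e
│  │        └─ p *
│  └─ k
│     └─ t
│        ├─ r
│        │  └─ q *
│        └─ v
│           └─ p
│              ├─ i
│              │  └─ j
│              │     └─ w *
│              └─ o
│                 └─ s *
└─ q
   └─ e
      └─ r
         └─ x
            └─ d
               └─ a *
Counting every labelled node above: 22.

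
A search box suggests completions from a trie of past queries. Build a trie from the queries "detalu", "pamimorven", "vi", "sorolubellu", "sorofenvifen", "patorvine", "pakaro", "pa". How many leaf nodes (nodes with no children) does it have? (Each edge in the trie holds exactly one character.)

7

Leaves are exactly the stored words that no other stored word extends.
Those words: "detalu", "pakaro", "pamimorven", "patorvine", "sorofenvifen", "sorolubellu", "vi"
Leaf count: 7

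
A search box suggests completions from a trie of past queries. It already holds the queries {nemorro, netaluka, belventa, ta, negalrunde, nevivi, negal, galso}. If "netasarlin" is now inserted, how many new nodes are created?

Walking "netasarlin" from the root, the first 4 characters ("neta") follow existing edges; "s" is the first miss.
So 10 − 4 = 6 new nodes.

6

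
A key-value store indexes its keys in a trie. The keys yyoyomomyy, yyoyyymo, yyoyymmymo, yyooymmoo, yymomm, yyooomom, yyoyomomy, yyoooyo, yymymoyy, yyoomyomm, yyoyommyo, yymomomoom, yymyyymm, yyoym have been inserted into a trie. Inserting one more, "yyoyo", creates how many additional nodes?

"yyoyo" is already a full path in the trie; only an end-marker is added.
No new nodes are needed: 0.

0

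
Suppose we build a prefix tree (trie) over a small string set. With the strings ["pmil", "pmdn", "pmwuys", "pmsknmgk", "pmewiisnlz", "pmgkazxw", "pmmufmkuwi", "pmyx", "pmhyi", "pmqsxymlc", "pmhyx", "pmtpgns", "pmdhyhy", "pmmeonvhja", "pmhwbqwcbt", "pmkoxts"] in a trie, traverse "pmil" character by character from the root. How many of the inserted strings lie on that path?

1

Traverse "pmil" character by character; count nodes along the way that are marked as word ends.
Prefixes of the query that are stored words: "pmil"
Count: 1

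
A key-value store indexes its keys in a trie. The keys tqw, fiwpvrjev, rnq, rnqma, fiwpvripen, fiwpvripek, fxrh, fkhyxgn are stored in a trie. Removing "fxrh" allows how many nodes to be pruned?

3

After clearing the end-marker at "fxrh", prune upward until reaching a node still needed by another word.
The suffix "xrh" (3 nodes) is used only by "fxrh"; the node for "f" still has the child "i", so pruning stops there.
Nodes removed: 3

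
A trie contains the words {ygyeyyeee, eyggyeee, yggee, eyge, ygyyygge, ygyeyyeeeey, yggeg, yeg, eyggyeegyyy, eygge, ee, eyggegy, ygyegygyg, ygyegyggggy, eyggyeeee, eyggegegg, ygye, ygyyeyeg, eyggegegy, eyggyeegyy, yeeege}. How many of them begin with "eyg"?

9

Traverse to the node for "eyg", then collect every word in that subtree.
Words under "eyg": eyge, eygge, eyggegegg, eyggegegy, eyggegy, eyggyeee, eyggyeeee, eyggyeegyy, eyggyeegyyy
Count: 9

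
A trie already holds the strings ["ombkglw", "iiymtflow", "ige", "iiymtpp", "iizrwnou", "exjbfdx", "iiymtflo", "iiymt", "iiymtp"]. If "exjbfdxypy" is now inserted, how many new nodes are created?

3

"exjbfdx" is already a path in the trie; the remaining "ypy" must be added.
New nodes needed: |"exjbfdxypy"| − 7 = 10 − 7 = 3.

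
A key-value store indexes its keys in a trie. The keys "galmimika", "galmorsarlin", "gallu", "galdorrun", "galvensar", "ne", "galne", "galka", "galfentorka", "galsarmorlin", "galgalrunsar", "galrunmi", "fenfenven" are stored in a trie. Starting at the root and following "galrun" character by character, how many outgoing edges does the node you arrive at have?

1

The children of the "galrun" node are the distinct next characters among strings starting with "galrun".
Characters that immediately follow "galrun" among the stored strings: {m}.
That node has 1 child edge.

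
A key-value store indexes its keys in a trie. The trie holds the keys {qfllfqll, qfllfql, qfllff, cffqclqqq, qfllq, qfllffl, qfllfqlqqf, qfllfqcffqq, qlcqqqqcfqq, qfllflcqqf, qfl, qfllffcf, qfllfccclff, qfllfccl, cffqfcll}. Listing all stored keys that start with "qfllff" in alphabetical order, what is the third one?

DFS of the "qfllff" subtree visits, in order: "qfllff", "qfllffcf", "qfllffl"
The 3rd is qfllffl.

qfllffl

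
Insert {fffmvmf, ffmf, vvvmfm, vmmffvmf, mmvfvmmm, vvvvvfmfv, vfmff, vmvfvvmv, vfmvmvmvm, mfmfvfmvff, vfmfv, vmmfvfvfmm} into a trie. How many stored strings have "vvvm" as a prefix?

1

Walk to "vvvm"; the words in its subtree are exactly those with that prefix.
Words under "vvvm": vvvmfm
Count: 1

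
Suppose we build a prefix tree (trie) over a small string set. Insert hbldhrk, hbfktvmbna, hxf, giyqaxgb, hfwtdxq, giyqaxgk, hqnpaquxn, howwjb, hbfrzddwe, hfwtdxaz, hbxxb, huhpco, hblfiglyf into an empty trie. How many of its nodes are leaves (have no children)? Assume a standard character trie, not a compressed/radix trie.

Leaves are exactly the stored words that no other stored word extends.
Those words: "giyqaxgb", "giyqaxgk", "hbfktvmbna", "hbfrzddwe", "hbldhrk", "hblfiglyf", "hbxxb", "hfwtdxaz", "hfwtdxq", "howwjb", "hqnpaquxn", "huhpco", "hxf"
Leaf count: 13

13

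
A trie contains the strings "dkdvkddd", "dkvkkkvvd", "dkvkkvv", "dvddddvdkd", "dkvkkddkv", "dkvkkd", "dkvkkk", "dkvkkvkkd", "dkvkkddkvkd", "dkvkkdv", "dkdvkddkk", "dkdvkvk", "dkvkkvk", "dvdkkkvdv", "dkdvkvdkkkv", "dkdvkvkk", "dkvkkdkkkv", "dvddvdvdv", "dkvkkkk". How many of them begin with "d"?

Traverse to the node for "d", then collect every word in that subtree.
Words under "d": dkdvkddd, dkdvkddkk, dkdvkvdkkkv, dkdvkvk, dkdvkvkk, dkvkkd, dkvkkddkv, dkvkkddkvkd, dkvkkdkkkv, dkvkkdv, dkvkkk, dkvkkkk, dkvkkkvvd, dkvkkvk, dkvkkvkkd, dkvkkvv, dvddddvdkd, dvddvdvdv, dvdkkkvdv
Count: 19

19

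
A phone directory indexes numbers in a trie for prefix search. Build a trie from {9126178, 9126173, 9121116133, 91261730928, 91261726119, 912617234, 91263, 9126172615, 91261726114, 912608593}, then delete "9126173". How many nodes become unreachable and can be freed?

A node on "9126173"'s path can go only if nothing else ends at it or branches off below it.
Every node on "9126173" is still needed (e.g. by "91261730928"), so nothing is freed.
Nodes removed: 0

0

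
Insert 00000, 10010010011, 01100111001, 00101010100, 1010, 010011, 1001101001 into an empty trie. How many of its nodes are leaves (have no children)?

7

Leaves are exactly the stored words that no other stored word extends.
Those words: "00000", "00101010100", "010011", "01100111001", "10010010011", "1001101001", "1010"
Leaf count: 7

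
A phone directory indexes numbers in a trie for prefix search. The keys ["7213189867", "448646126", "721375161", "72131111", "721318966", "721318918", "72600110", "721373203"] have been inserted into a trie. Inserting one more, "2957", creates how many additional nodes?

4

"2957" shares no prefix with any stored word, so all 4 characters open new nodes.
4 − 0 = 4 new nodes.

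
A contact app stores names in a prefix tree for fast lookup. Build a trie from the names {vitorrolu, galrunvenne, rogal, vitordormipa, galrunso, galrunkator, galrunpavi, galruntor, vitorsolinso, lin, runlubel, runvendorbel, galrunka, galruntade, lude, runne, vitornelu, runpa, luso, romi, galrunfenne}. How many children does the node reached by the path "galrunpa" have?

Follow the path "galrunpa" to its node, then look at its outgoing edges.
Distinct next characters after "galrunpa": v.
That node has 1 child edge.

1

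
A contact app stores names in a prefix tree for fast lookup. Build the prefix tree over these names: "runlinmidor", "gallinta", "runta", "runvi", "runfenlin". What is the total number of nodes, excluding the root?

Trie structure (* marks end of a word):
(root)
├─ g
│  └─ a
│     └─ l
│        └─ l
│           └─ i
│              └─ n
│                 └─ t
│                    └─ a *
└─ r
   └─ u
      └─ n
         ├─ f
         │  └─ e
         │     └─ n
         │        └─ l
         │           └─ i
         │              └─ n *
         ├─ l
         │  └─ i
         │     └─ n
         │        └─ m
         │           └─ i
         │              └─ d
         │                 └─ o
         │                    └─ r *
         ├─ t
         │  └─ a *
         └─ v
            └─ i *
Counting every labelled node above: 29.

29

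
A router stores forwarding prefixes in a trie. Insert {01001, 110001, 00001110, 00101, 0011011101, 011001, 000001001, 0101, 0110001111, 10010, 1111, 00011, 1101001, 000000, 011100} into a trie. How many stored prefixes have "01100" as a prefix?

2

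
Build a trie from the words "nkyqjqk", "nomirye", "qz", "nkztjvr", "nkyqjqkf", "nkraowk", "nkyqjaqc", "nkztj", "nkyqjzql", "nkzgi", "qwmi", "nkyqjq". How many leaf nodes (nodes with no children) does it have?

9

A leaf is a node with no children — equivalently, the end of a word that is not a proper prefix of any other stored word.
Those words: "nkraowk", "nkyqjaqc", "nkyqjqkf", "nkyqjzql", "nkzgi", "nkztjvr", "nomirye", "qwmi", "qz"
Leaf count: 9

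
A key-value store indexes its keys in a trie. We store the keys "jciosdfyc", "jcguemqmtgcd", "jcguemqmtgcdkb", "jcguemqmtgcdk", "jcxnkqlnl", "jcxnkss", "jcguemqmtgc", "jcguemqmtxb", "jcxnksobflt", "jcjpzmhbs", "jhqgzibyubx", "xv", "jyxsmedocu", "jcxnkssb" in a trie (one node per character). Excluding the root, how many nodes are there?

Trace insertions, counting only characters that open a new branch:
  "jciosdfyc" → 9 new (j, c, i, o, s, d, f, y, c)
  "jcguemqmtgcd" → prefix "jc" already present; 10 new (g, u, e, m, q, m, t, g, c, d)
  "jcguemqmtgcdkb" → prefix "jcguemqmtgcd" already present; 2 new (k, b)
  "jcguemqmtgcdk" → prefix "jcguemqmtgcdk" already present; 0 new (none)
  "jcxnkqlnl" → prefix "jc" already present; 7 new (x, n, k, q, l, n, l)
  "jcxnkss" → prefix "jcxnk" already present; 2 new (s, s)
  "jcguemqmtgc" → prefix "jcguemqmtgc" already present; 0 new (none)
  "jcguemqmtxb" → prefix "jcguemqmt" already present; 2 new (x, b)
  "jcxnksobflt" → prefix "jcxnks" already present; 5 new (o, b, f, l, t)
  "jcjpzmhbs" → prefix "jc" already present; 7 new (j, p, z, m, h, b, s)
  "jhqgzibyubx" → prefix "j" already present; 10 new (h, q, g, z, i, b, y, u, b, x)
  "xv" → 2 new (x, v)
  "jyxsmedocu" → prefix "j" already present; 9 new (y, x, s, m, e, d, o, c, u)
  "jcxnkssb" → prefix "jcxnkss" already present; 1 new (b)
Total nodes = 9 + 10 + 2 + 0 + 7 + 2 + 0 + 2 + 5 + 7 + 10 + 2 + 9 + 1 = 66

66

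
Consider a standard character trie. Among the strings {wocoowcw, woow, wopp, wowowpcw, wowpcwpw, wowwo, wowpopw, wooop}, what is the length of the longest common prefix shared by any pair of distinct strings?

4

The deepest shared node is where two words last agree before diverging.
e.g. "wowpcwpw" and "wowpopw" share the prefix "wowp" of length 4; no pair shares a longer one.
Longest shared-prefix length: 4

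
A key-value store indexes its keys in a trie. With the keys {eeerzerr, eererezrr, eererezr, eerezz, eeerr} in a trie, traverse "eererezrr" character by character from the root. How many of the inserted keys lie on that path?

2

Walk "eererezrr" from the root; an end-of-word marker is hit whenever a stored word is a prefix of "eererezrr".
Prefixes of the query that are stored words: "eererezr", "eererezrr"
Count: 2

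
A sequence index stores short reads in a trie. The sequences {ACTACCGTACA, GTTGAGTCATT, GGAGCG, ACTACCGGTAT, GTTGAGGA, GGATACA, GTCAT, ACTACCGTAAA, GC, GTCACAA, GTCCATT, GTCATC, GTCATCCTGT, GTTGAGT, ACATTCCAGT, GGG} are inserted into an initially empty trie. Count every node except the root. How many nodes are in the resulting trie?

64

Count nodes per top-level branch (shared prefixes stored once):
  'A'-branch (ACATTCCAGT, ACTACCGGTAT, ACTACCGTAAA, ACTACCGTACA): 25 nodes
  'G'-branch (GC, GGAGCG, GGATACA, GGG, GTCACAA, GTCAT, GTCATC, GTCATCCTGT, GTCCATT, GTTGAGGA, GTTGAGT, GTTGAGTCATT): 39 nodes
Sum: 64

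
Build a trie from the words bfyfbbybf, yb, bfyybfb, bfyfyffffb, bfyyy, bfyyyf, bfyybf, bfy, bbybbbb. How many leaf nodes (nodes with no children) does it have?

6

Leaves are exactly the stored words that no other stored word extends.
Those words: "bbybbbb", "bfyfbbybf", "bfyfyffffb", "bfyybfb", "bfyyyf", "yb"
Leaf count: 6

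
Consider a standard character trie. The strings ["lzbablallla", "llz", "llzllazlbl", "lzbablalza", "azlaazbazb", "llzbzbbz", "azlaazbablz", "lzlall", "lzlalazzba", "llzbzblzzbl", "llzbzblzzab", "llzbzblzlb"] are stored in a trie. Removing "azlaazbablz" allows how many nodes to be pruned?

3

A node on "azlaazbablz"'s path can go only if nothing else ends at it or branches off below it.
The suffix "blz" (3 nodes) is used only by "azlaazbablz"; the node for "azlaazba" still has the child "z", so pruning stops there.
Nodes removed: 3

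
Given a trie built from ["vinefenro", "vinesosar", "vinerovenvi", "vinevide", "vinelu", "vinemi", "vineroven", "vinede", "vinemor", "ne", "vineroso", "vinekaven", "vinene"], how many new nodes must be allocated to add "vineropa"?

Walking "vineropa" from the root, the first 6 characters ("vinero") follow existing edges; "p" is the first miss.
New nodes needed: |"vineropa"| − 6 = 8 − 6 = 2.

2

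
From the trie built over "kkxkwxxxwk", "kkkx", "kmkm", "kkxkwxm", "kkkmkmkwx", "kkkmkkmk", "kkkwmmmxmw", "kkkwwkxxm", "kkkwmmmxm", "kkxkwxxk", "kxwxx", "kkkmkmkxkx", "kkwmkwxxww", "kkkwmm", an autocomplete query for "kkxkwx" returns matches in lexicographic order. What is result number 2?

kkxkwxxk

DFS of the "kkxkwx" subtree visits, in order: "kkxkwxm", "kkxkwxxk", "kkxkwxxxwk"
The 2nd is kkxkwxxk.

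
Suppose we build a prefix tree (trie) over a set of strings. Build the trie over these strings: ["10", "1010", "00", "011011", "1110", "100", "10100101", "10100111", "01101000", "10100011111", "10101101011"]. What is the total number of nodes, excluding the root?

37

For each word, the new-node count is its length minus the longest prefix already in the trie:
  "10" → 2 new (1, 0)
  "1010" → prefix "10" already present; 2 new (1, 0)
  "00" → 2 new (0, 0)
  "011011" → prefix "0" already present; 5 new (1, 1, 0, 1, 1)
  "1110" → prefix "1" already present; 3 new (1, 1, 0)
  "100" → prefix "10" already present; 1 new (0)
  "10100101" → prefix "1010" already present; 4 new (0, 1, 0, 1)
  "10100111" → prefix "101001" already present; 2 new (1, 1)
  "01101000" → prefix "01101" already present; 3 new (0, 0, 0)
  "10100011111" → prefix "10100" already present; 6 new (0, 1, 1, 1, 1, 1)
  "10101101011" → prefix "1010" already present; 7 new (1, 1, 0, 1, 0, 1, 1)
Total nodes = 2 + 2 + 2 + 5 + 3 + 1 + 4 + 2 + 3 + 6 + 7 = 37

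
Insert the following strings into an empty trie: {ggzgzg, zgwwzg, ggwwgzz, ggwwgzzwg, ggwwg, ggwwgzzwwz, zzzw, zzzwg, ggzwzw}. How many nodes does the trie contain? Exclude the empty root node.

For each word, the new-node count is its length minus the longest prefix already in the trie:
  "ggzgzg" → 6 new (g, g, z, g, z, g)
  "zgwwzg" → 6 new (z, g, w, w, z, g)
  "ggwwgzz" → prefix "gg" already present; 5 new (w, w, g, z, z)
  "ggwwgzzwg" → prefix "ggwwgzz" already present; 2 new (w, g)
  "ggwwg" → prefix "ggwwg" already present; 0 new (none)
  "ggwwgzzwwz" → prefix "ggwwgzzw" already present; 2 new (w, z)
  "zzzw" → prefix "z" already present; 3 new (z, z, w)
  "zzzwg" → prefix "zzzw" already present; 1 new (g)
  "ggzwzw" → prefix "ggz" already present; 3 new (w, z, w)
Total nodes = 6 + 6 + 5 + 2 + 0 + 2 + 3 + 1 + 3 = 28

28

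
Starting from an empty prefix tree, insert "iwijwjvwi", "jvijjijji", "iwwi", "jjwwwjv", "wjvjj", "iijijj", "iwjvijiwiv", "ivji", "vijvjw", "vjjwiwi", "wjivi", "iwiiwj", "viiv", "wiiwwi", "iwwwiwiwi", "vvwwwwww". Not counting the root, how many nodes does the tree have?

85

For each word, the new-node count is its length minus the longest prefix already in the trie:
  "iwijwjvwi" → 9 new (i, w, i, j, w, j, v, w, i)
  "jvijjijji" → 9 new (j, v, i, j, j, i, j, j, i)
  "iwwi" → prefix "iw" already present; 2 new (w, i)
  "jjwwwjv" → prefix "j" already present; 6 new (j, w, w, w, j, v)
  "wjvjj" → 5 new (w, j, v, j, j)
  "iijijj" → prefix "i" already present; 5 new (i, j, i, j, j)
  "iwjvijiwiv" → prefix "iw" already present; 8 new (j, v, i, j, i, w, i, v)
  "ivji" → prefix "i" already present; 3 new (v, j, i)
  "vijvjw" → 6 new (v, i, j, v, j, w)
  "vjjwiwi" → prefix "v" already present; 6 new (j, j, w, i, w, i)
  "wjivi" → prefix "wj" already present; 3 new (i, v, i)
  "iwiiwj" → prefix "iwi" already present; 3 new (i, w, j)
  "viiv" → prefix "vi" already present; 2 new (i, v)
  "wiiwwi" → prefix "w" already present; 5 new (i, i, w, w, i)
  "iwwwiwiwi" → prefix "iww" already present; 6 new (w, i, w, i, w, i)
  "vvwwwwww" → prefix "v" already present; 7 new (v, w, w, w, w, w, w)
Total nodes = 9 + 9 + 2 + 6 + 5 + 5 + 8 + 3 + 6 + 6 + 3 + 3 + 2 + 5 + 6 + 7 = 85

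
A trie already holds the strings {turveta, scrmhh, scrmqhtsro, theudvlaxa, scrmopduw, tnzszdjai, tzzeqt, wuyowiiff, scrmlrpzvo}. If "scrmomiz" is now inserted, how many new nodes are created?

The longest prefix of "scrmomiz" already in the trie is "scrmo" (length 5).
So 8 − 5 = 3 new nodes.

3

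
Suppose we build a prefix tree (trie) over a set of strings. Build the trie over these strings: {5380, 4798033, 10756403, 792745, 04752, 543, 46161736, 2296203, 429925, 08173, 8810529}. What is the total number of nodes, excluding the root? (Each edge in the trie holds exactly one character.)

62

Insert word by word; a character creates a node only if that edge doesn't already exist:
  "5380" → 4 new (5, 3, 8, 0)
  "4798033" → 7 new (4, 7, 9, 8, 0, 3, 3)
  "10756403" → 8 new (1, 0, 7, 5, 6, 4, 0, 3)
  "792745" → 6 new (7, 9, 2, 7, 4, 5)
  "04752" → 5 new (0, 4, 7, 5, 2)
  "543" → prefix "5" already present; 2 new (4, 3)
  "46161736" → prefix "4" already present; 7 new (6, 1, 6, 1, 7, 3, 6)
  "2296203" → 7 new (2, 2, 9, 6, 2, 0, 3)
  "429925" → prefix "4" already present; 5 new (2, 9, 9, 2, 5)
  "08173" → prefix "0" already present; 4 new (8, 1, 7, 3)
  "8810529" → 7 new (8, 8, 1, 0, 5, 2, 9)
Total nodes = 4 + 7 + 8 + 6 + 5 + 2 + 7 + 7 + 5 + 4 + 7 = 62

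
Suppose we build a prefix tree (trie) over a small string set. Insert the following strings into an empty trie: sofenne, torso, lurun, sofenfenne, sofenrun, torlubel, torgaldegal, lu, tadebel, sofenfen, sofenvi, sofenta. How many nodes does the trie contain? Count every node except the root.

48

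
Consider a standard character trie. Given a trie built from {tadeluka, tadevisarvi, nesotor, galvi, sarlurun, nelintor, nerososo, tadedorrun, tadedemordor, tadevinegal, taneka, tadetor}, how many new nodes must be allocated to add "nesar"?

Walking "nesar" from the root, the first 3 characters ("nes") follow existing edges; "a" is the first miss.
Each of the 2 remaining characters creates one node.

2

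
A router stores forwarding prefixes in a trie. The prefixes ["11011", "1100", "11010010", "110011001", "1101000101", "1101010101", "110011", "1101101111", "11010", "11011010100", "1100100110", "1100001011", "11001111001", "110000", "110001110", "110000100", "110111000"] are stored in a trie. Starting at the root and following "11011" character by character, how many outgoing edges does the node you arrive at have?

Walk "11011" from the root, arriving at one node.
Distinct next characters after "11011": 0, 1.
That node has 2 child edges.

2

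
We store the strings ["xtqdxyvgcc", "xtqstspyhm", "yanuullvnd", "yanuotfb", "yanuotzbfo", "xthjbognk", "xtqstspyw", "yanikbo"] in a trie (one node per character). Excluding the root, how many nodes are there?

47

Count nodes per top-level branch (shared prefixes stored once):
  'x'-branch (xthjbognk, xtqdxyvgcc, xtqstspyhm, xtqstspyw): 25 nodes
  'y'-branch (yanikbo, yanuotfb, yanuotzbfo, yanuullvnd): 22 nodes
Sum: 47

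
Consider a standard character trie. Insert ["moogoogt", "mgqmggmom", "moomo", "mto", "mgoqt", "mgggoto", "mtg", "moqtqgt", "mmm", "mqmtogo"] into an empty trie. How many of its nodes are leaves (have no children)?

10

Leaves are exactly the stored words that no other stored word extends.
Those words: "mgggoto", "mgoqt", "mgqmggmom", "mmm", "moogoogt", "moomo", "moqtqgt", "mqmtogo", "mtg", "mto"
Leaf count: 10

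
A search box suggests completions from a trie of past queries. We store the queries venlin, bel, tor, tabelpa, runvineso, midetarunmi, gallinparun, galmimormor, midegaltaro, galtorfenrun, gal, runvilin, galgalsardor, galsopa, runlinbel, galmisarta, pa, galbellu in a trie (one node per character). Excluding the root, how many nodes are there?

107

Insert word by word; a character creates a node only if that edge doesn't already exist:
  "venlin" → 6 new (v, e, n, l, i, n)
  "bel" → 3 new (b, e, l)
  "tor" → 3 new (t, o, r)
  "tabelpa" → prefix "t" already present; 6 new (a, b, e, l, p, a)
  "runvineso" → 9 new (r, u, n, v, i, n, e, s, o)
  "midetarunmi" → 11 new (m, i, d, e, t, a, r, u, n, m, i)
  "gallinparun" → 11 new (g, a, l, l, i, n, p, a, r, u, n)
  "galmimormor" → prefix "gal" already present; 8 new (m, i, m, o, r, m, o, r)
  "midegaltaro" → prefix "mide" already present; 7 new (g, a, l, t, a, r, o)
  "galtorfenrun" → prefix "gal" already present; 9 new (t, o, r, f, e, n, r, u, n)
  "gal" → prefix "gal" already present; 0 new (none)
  "runvilin" → prefix "runvi" already present; 3 new (l, i, n)
  "galgalsardor" → prefix "gal" already present; 9 new (g, a, l, s, a, r, d, o, r)
  "galsopa" → prefix "gal" already present; 4 new (s, o, p, a)
  "runlinbel" → prefix "run" already present; 6 new (l, i, n, b, e, l)
  "galmisarta" → prefix "galmi" already present; 5 new (s, a, r, t, a)
  "pa" → 2 new (p, a)
  "galbellu" → prefix "gal" already present; 5 new (b, e, l, l, u)
Total nodes = 6 + 3 + 3 + 6 + 9 + 11 + 11 + 8 + 7 + 9 + 0 + 3 + 9 + 4 + 6 + 5 + 2 + 5 = 107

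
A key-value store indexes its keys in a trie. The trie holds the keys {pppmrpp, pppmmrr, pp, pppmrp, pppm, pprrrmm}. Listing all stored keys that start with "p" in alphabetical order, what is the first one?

pp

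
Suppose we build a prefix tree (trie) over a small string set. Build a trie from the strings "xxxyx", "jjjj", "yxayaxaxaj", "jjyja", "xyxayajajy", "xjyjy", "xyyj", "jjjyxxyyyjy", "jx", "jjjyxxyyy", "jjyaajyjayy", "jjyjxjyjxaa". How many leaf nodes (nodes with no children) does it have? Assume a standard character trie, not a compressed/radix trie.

11

A leaf is a node with no children — equivalently, the end of a word that is not a proper prefix of any other stored word.
Those words: "jjjj", "jjjyxxyyyjy", "jjyaajyjayy", "jjyja", "jjyjxjyjxaa", "jx", "xjyjy", "xxxyx", "xyxayajajy", "xyyj", "yxayaxaxaj"
Leaf count: 11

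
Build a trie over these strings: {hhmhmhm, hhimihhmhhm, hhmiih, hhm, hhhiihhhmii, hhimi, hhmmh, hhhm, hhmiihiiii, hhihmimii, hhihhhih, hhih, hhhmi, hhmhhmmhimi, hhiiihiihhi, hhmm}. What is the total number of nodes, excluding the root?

61

Count nodes per top-level branch (shared prefixes stored once):
  'h'-branch (hhhiihhhmii, hhhm, hhhmi, hhih, hhihhhih, hhihmimii, hhiiihiihhi, hhimi, hhimihhmhhm, hhm, hhmhhmmhimi, hhmhmhm, hhmiih, hhmiihiiii, hhmm, hhmmh): 61 nodes
Sum: 61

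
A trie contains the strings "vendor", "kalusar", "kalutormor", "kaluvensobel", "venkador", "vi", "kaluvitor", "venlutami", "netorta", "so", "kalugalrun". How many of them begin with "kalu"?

Walk to "kalu"; the words in its subtree are exactly those with that prefix.
Matches: "kalugalrun", "kalusar", "kalutormor", "kaluvensobel", "kaluvitor"
Count: 5

5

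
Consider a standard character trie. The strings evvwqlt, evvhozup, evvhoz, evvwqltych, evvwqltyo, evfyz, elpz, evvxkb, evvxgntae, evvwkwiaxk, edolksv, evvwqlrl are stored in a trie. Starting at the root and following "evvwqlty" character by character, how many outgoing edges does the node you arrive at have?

Follow the path "evvwqlty" to its node, then look at its outgoing edges.
Distinct next characters after "evvwqlty": c, o.
That node has 2 child edges.

2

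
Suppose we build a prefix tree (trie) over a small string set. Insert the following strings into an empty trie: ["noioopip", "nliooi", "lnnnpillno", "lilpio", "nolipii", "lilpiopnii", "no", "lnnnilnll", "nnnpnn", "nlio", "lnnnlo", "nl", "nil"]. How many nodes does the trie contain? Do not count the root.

51

Insert word by word; a character creates a node only if that edge doesn't already exist:
  "noioopip" → 8 new (n, o, i, o, o, p, i, p)
  "nliooi" → prefix "n" already present; 5 new (l, i, o, o, i)
  "lnnnpillno" → 10 new (l, n, n, n, p, i, l, l, n, o)
  "lilpio" → prefix "l" already present; 5 new (i, l, p, i, o)
  "nolipii" → prefix "no" already present; 5 new (l, i, p, i, i)
  "lilpiopnii" → prefix "lilpio" already present; 4 new (p, n, i, i)
  "no" → prefix "no" already present; 0 new (none)
  "lnnnilnll" → prefix "lnnn" already present; 5 new (i, l, n, l, l)
  "nnnpnn" → prefix "n" already present; 5 new (n, n, p, n, n)
  "nlio" → prefix "nlio" already present; 0 new (none)
  "lnnnlo" → prefix "lnnn" already present; 2 new (l, o)
  "nl" → prefix "nl" already present; 0 new (none)
  "nil" → prefix "n" already present; 2 new (i, l)
Total nodes = 8 + 5 + 10 + 5 + 5 + 4 + 0 + 5 + 5 + 0 + 2 + 0 + 2 = 51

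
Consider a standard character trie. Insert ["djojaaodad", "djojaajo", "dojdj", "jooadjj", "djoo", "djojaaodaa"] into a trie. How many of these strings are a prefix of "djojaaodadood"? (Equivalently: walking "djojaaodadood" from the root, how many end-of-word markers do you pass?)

Check each prefix of "djojaaodadood" against the stored set — each match is an end-marker on the path.
Prefixes of the query that are stored words: "djojaaodad"
Count: 1

1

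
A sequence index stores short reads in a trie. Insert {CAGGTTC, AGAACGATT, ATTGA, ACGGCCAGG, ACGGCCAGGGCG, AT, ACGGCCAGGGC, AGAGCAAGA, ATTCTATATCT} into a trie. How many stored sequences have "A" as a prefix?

Walk to "A"; the words in its subtree are exactly those with that prefix.
Words under "A": ACGGCCAGG, ACGGCCAGGGC, ACGGCCAGGGCG, AGAACGATT, AGAGCAAGA, AT, ATTCTATATCT, ATTGA
Count: 8

8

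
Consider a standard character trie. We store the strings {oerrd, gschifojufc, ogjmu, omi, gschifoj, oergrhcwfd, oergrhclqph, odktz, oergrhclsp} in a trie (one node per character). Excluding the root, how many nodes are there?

39

Count nodes per top-level branch (shared prefixes stored once):
  'g'-branch (gschifoj, gschifojufc): 11 nodes
  'o'-branch (odktz, oergrhclqph, oergrhclsp, oergrhcwfd, oerrd, ogjmu, omi): 28 nodes
Sum: 39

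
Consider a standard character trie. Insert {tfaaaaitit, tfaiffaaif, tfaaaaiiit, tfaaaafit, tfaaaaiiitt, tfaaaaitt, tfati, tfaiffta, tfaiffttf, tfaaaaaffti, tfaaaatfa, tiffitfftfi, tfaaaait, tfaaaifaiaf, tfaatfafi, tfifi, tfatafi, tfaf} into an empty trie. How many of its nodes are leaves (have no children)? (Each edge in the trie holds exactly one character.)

16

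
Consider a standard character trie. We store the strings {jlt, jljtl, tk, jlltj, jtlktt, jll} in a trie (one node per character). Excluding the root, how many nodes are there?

16

Trace insertions, counting only characters that open a new branch:
  "jlt" → 3 new (j, l, t)
  "jljtl" → prefix "jl" already present; 3 new (j, t, l)
  "tk" → 2 new (t, k)
  "jlltj" → prefix "jl" already present; 3 new (l, t, j)
  "jtlktt" → prefix "j" already present; 5 new (t, l, k, t, t)
  "jll" → prefix "jll" already present; 0 new (none)
Total nodes = 3 + 3 + 2 + 3 + 5 + 0 = 16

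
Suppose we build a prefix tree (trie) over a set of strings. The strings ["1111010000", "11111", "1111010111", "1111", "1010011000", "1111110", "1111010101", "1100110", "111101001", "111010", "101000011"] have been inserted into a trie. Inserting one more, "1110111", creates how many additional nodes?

The longest prefix of "1110111" already in the trie is "11101" (length 5).
So 7 − 5 = 2 new nodes.

2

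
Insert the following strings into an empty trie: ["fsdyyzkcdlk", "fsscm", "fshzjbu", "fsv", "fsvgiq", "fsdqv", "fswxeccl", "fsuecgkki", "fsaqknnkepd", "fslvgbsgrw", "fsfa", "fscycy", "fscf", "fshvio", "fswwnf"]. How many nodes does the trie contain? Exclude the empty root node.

For each word, the new-node count is its length minus the longest prefix already in the trie:
  "fsdyyzkcdlk" → 11 new (f, s, d, y, y, z, k, c, d, l, k)
  "fsscm" → prefix "fs" already present; 3 new (s, c, m)
  "fshzjbu" → prefix "fs" already present; 5 new (h, z, j, b, u)
  "fsv" → prefix "fs" already present; 1 new (v)
  "fsvgiq" → prefix "fsv" already present; 3 new (g, i, q)
  "fsdqv" → prefix "fsd" already present; 2 new (q, v)
  "fswxeccl" → prefix "fs" already present; 6 new (w, x, e, c, c, l)
  "fsuecgkki" → prefix "fs" already present; 7 new (u, e, c, g, k, k, i)
  "fsaqknnkepd" → prefix "fs" already present; 9 new (a, q, k, n, n, k, e, p, d)
  "fslvgbsgrw" → prefix "fs" already present; 8 new (l, v, g, b, s, g, r, w)
  "fsfa" → prefix "fs" already present; 2 new (f, a)
  "fscycy" → prefix "fs" already present; 4 new (c, y, c, y)
  "fscf" → prefix "fsc" already present; 1 new (f)
  "fshvio" → prefix "fsh" already present; 3 new (v, i, o)
  "fswwnf" → prefix "fsw" already present; 3 new (w, n, f)
Total nodes = 11 + 3 + 5 + 1 + 3 + 2 + 6 + 7 + 9 + 8 + 2 + 4 + 1 + 3 + 3 = 68

68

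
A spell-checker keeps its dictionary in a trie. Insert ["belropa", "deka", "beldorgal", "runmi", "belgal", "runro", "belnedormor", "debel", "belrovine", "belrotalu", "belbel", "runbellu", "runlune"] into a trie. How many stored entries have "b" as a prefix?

7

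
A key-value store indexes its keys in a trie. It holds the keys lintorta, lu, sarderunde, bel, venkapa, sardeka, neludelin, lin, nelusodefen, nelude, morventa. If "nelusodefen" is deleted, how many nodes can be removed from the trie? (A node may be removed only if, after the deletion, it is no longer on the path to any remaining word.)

7

Walk "nelusodefen" from the leaf back toward the root, removing each node that no remaining word uses.
The suffix "sodefen" (7 nodes) is used only by "nelusodefen"; the node for "nelu" still has the child "d", so pruning stops there.
Nodes removed: 7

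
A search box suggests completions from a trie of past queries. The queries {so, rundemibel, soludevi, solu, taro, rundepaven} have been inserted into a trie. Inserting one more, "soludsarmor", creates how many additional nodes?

Walking "soludsarmor" from the root, the first 5 characters ("solud") follow existing edges; "s" is the first miss.
Each of the 6 remaining characters creates one node.

6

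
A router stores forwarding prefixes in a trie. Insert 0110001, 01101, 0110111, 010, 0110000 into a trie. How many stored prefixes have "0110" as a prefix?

4

Traverse to the node for "0110", then collect every word in that subtree.
Matches: "0110000", "0110001", "01101", "0110111"
Count: 4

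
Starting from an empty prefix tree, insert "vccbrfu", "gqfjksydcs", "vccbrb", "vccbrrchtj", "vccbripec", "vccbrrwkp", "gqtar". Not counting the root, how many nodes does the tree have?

33

Count nodes per top-level branch (shared prefixes stored once):
  'g'-branch (gqfjksydcs, gqtar): 13 nodes
  'v'-branch (vccbrb, vccbrfu, vccbripec, vccbrrchtj, vccbrrwkp): 20 nodes
Sum: 33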